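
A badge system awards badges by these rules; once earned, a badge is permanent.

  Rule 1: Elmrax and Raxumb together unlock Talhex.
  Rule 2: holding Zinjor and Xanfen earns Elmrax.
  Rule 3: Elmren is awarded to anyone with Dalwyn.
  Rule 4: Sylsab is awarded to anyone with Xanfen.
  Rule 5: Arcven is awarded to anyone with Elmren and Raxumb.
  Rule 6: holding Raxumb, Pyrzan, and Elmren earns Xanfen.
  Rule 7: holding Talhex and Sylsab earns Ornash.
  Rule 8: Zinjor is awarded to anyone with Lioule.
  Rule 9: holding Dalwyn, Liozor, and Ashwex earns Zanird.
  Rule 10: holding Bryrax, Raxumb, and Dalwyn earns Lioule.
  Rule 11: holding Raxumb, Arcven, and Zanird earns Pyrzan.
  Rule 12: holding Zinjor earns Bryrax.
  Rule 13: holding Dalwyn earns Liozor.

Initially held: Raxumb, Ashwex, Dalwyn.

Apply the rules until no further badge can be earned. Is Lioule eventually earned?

Lioule would need Bryrax, Raxumb, and Dalwyn (Rule 10), but Bryrax is never earned.

No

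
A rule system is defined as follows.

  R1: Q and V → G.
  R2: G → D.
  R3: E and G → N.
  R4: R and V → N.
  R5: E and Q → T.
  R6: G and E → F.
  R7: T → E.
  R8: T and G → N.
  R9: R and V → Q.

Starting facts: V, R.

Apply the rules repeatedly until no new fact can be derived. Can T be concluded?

T would need E and Q (R5), but E is never established.

No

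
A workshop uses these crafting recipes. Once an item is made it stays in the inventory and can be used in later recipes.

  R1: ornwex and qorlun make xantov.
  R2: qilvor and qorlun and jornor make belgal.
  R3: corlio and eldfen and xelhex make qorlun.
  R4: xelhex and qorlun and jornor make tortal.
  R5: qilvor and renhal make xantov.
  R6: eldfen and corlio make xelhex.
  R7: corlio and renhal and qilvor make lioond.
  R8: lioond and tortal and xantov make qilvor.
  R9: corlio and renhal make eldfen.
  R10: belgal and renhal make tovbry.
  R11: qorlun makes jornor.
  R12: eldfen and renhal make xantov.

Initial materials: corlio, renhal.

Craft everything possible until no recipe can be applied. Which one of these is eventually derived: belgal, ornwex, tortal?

tortal

Using R9, corlio and renhal make eldfen.
Using R6, eldfen and corlio make xelhex.
corlio and eldfen and xelhex → qorlun (R3).
qorlun → jornor (R11).
xelhex and qorlun and jornor → tortal (R4).
No rule produces ornwex, and it is not given. belgal would need qilvor, qorlun, and jornor (R2), but qilvor is never obtained.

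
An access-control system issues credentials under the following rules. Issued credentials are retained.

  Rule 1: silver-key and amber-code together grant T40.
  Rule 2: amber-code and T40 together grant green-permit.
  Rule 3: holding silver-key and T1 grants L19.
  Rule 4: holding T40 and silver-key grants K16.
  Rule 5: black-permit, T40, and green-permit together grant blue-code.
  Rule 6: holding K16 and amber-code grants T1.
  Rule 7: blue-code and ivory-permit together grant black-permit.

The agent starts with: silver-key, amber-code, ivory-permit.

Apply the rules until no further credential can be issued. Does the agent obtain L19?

Holding silver-key and amber-code grants T40 (Rule 1).
Holding T40 and silver-key grants K16 (Rule 4).
Holding K16 and amber-code grants T1 (Rule 6).
Holding silver-key and T1 grants L19 (Rule 3).

Yes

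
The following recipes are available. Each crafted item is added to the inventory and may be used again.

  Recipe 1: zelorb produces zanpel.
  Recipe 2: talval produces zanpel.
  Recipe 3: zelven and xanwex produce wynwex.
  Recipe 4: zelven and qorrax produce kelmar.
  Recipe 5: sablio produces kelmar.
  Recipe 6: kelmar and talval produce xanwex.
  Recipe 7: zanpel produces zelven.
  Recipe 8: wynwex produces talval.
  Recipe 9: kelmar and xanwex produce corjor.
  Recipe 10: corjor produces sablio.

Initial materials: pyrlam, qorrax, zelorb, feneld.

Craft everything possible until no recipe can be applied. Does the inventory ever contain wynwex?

No

wynwex would need zelven and xanwex (Recipe 3), but xanwex is never obtained.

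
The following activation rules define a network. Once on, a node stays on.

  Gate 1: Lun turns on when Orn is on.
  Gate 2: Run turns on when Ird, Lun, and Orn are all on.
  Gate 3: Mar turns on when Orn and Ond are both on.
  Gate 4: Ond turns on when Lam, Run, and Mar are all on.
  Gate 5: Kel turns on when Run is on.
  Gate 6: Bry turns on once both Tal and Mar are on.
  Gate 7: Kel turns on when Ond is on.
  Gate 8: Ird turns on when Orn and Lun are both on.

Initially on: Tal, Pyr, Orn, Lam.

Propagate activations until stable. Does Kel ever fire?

Gate 1: Orn on → Lun on.
Orn and Lun are on, so Ird turns on (Gate 8).
Gate 2: Ird, Lun, and Orn on → Run on.
Run is on, so Kel turns on (Gate 5).

Yes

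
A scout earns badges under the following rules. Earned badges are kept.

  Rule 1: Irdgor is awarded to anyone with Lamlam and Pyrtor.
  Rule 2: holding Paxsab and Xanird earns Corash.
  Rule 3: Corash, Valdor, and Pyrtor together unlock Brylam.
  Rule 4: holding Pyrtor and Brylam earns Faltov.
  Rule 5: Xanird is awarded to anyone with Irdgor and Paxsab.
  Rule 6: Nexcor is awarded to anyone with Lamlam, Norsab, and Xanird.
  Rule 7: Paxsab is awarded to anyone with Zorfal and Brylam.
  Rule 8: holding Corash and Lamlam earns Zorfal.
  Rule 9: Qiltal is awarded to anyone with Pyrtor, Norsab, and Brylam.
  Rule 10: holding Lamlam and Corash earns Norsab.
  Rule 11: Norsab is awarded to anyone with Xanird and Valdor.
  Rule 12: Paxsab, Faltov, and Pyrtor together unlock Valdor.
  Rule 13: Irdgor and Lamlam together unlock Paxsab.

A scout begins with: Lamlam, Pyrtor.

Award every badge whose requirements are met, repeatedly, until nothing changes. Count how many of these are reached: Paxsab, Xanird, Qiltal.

2

With Lamlam and Pyrtor, Irdgor is earned (Rule 1).
With Irdgor and Lamlam, Paxsab is earned (Rule 13).
With Irdgor and Paxsab, Xanird is earned (Rule 5).
Paxsab: reached.
Xanird: reached.
Qiltal would need Pyrtor, Norsab, and Brylam (Rule 9), but Brylam is never earned.
Reached: Paxsab and Xanird — 2 of the 3.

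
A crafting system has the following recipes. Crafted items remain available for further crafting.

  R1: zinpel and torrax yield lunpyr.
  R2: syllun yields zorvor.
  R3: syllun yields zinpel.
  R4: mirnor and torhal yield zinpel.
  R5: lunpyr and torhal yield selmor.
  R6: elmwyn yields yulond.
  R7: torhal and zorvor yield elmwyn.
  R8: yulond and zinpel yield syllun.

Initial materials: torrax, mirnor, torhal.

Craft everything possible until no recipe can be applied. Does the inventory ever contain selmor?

Yes

Using R4, mirnor and torhal make zinpel.
Using R1, zinpel and torrax make lunpyr.
Using R5, lunpyr and torhal make selmor.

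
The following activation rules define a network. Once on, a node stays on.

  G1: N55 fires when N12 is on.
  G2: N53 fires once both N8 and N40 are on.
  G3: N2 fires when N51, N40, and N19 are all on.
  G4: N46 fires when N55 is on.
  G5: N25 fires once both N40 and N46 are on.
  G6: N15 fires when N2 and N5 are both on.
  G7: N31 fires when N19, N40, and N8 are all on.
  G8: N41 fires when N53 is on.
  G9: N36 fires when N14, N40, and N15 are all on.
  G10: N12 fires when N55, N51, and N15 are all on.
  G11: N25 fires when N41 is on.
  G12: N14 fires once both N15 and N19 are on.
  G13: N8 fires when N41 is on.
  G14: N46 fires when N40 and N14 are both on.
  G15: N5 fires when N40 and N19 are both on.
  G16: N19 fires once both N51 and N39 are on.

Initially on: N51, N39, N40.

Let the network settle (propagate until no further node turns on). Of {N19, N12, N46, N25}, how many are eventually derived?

N51 and N39 are on, so N19 fires (G16).
G3: N51, N40, and N19 on → N2 on.
N40 and N19 are on, so N5 fires (G15).
G6: N2 and N5 on → N15 on.
G12: N15 and N19 on → N14 on.
G14: N40 and N14 on → N46 on.
G5: N40 and N46 on → N25 on.
N19: reached.
N12 would need N55, N51, and N15 (G10), but N55 never turns on.
N46: reached.
N25: reached.
Reached: N19, N46, and N25 — 3 of the 4.

3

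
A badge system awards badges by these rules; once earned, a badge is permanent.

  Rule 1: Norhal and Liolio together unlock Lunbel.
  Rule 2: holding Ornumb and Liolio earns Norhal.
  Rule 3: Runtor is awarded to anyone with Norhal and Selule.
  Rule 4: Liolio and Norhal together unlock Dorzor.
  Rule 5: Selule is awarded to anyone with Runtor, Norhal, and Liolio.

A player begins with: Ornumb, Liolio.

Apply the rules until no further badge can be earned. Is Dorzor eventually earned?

Yes

With Ornumb and Liolio, Norhal is earned (Rule 2).
With Liolio and Norhal, Dorzor is earned (Rule 4).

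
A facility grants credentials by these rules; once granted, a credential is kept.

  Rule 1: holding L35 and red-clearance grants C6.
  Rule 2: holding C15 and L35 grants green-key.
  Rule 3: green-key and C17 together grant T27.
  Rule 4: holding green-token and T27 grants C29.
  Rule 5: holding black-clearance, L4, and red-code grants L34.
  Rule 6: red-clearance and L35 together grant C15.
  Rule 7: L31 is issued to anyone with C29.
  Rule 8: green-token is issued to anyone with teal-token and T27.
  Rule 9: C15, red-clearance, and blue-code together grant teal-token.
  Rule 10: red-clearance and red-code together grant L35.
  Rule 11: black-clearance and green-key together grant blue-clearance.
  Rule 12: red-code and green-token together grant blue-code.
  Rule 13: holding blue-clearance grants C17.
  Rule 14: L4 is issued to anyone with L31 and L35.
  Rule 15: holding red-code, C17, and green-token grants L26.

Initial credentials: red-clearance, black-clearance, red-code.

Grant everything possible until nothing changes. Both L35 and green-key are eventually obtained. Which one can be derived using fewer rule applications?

L35

L35: Holding red-clearance and red-code grants L35 (Rule 10). [1 rule application]
green-key: Holding red-clearance and red-code grants L35 (Rule 10). Holding red-clearance and L35 grants C15 (Rule 6). Holding C15 and L35 grants green-key (Rule 2). [3 rule applications]
L35 needs fewer.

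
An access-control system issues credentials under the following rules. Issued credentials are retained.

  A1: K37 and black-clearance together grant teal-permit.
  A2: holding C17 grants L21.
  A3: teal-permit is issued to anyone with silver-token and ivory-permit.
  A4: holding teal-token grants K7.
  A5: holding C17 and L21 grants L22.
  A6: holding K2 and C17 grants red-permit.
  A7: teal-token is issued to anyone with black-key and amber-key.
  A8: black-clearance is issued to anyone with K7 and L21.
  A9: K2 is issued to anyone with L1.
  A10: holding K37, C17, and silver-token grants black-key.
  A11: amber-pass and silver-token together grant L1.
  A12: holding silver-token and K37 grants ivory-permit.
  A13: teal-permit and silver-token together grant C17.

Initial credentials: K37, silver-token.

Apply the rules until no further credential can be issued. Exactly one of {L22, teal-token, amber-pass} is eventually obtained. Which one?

L22

Holding silver-token and K37 grants ivory-permit (A12).
Holding silver-token and ivory-permit grants teal-permit (A3).
Holding teal-permit and silver-token grants C17 (A13).
Holding C17 grants L21 (A2).
Holding C17 and L21 grants L22 (A5).
No rule produces amber-pass, and it is not given. teal-token would need black-key and amber-key (A7), but amber-key is never granted.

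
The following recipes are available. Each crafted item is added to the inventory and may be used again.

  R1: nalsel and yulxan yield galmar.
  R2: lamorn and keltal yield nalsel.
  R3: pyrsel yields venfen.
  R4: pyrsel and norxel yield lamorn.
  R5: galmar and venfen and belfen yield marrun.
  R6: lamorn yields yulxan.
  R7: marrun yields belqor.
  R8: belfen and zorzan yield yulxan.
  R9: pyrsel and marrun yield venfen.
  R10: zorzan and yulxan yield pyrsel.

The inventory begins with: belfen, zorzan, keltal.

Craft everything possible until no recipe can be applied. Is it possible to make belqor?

No

belqor would need marrun (R7), but marrun is never obtained.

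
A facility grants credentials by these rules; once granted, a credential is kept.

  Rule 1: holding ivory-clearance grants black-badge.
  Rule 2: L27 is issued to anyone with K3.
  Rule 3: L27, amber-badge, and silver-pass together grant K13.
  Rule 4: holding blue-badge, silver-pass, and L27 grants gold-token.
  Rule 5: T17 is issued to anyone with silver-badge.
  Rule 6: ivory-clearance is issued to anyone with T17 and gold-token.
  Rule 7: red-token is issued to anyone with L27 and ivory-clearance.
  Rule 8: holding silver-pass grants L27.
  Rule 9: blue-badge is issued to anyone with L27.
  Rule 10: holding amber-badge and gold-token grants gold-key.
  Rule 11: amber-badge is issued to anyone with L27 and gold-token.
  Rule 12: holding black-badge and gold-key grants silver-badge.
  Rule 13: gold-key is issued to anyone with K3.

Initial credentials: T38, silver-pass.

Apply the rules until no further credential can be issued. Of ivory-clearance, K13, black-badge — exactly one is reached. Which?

K13

Holding silver-pass grants L27 (Rule 8).
Holding L27 grants blue-badge (Rule 9).
Holding blue-badge, silver-pass, and L27 grants gold-token (Rule 4).
Holding L27 and gold-token grants amber-badge (Rule 11).
Holding L27, amber-badge, and silver-pass grants K13 (Rule 3).
black-badge would need ivory-clearance (Rule 1), but ivory-clearance is never granted. ivory-clearance would need T17 and gold-token (Rule 6), but T17 is never granted.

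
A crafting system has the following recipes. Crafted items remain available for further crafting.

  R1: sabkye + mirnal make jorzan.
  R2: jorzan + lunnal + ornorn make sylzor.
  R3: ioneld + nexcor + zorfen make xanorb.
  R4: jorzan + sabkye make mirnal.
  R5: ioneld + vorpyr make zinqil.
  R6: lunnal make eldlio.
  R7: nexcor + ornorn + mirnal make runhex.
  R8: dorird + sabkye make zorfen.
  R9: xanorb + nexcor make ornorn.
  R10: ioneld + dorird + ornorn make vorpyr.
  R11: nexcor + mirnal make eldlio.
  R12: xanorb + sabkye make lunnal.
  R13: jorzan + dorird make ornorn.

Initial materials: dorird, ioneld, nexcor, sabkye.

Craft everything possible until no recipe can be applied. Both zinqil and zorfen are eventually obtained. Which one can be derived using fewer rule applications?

zorfen

zorfen: Using R8, dorird and sabkye make zorfen. [1 rule application]
zinqil: dorird + sabkye → zorfen (R8). Using R3, ioneld, nexcor, and zorfen make xanorb. Using R9, xanorb and nexcor make ornorn. ioneld + dorird + ornorn → vorpyr (R10). Using R5, ioneld and vorpyr make zinqil. [5 rule applications]
zorfen needs fewer.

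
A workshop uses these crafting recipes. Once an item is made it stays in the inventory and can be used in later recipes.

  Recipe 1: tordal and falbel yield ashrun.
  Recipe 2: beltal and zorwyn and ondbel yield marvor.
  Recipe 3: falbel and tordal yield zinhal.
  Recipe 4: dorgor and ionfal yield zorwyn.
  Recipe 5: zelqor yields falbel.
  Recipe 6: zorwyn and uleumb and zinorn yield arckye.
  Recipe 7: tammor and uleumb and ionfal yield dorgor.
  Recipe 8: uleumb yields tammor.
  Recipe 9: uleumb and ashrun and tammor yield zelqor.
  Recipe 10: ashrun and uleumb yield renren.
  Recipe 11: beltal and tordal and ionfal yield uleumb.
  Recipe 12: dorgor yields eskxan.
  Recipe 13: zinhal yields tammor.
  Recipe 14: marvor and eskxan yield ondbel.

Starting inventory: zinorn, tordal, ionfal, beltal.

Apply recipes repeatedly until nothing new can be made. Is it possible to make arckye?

beltal and tordal and ionfal → uleumb (Recipe 11).
uleumb → tammor (Recipe 8).
Using Recipe 7, tammor, uleumb, and ionfal make dorgor.
Using Recipe 4, dorgor and ionfal make zorwyn.
Using Recipe 6, zorwyn, uleumb, and zinorn make arckye.

Yes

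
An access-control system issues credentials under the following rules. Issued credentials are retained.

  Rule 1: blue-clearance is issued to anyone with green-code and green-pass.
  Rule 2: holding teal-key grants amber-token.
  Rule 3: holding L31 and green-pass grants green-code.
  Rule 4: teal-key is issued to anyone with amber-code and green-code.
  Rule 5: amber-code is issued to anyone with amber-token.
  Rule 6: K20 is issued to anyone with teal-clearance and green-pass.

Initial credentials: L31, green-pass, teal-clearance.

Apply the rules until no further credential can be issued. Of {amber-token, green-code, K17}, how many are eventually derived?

Holding L31 and green-pass grants green-code (Rule 3).
amber-token would need teal-key (Rule 2), but teal-key is never granted.
green-code: reached.
No rule produces K17, and it is not given.
Reached: green-code — 1 of the 3.

1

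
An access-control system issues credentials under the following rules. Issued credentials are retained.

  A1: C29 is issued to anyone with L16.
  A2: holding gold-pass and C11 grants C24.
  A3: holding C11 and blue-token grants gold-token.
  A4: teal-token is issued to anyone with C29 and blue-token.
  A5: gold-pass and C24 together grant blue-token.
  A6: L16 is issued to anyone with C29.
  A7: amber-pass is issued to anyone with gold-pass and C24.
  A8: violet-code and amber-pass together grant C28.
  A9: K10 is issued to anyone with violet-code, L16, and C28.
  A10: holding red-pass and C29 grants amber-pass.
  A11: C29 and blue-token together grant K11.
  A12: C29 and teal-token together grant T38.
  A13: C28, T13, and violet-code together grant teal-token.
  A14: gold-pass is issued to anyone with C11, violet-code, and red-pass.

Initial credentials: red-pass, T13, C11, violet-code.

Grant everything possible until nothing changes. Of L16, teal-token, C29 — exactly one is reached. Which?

Holding C11, violet-code, and red-pass grants gold-pass (A14).
Holding gold-pass and C11 grants C24 (A2).
Holding gold-pass and C24 grants amber-pass (A7).
Holding violet-code and amber-pass grants C28 (A8).
Holding C28, T13, and violet-code grants teal-token (A13).
C29 would need L16 (A1), but L16 is never granted. L16 would need C29 (A6), but C29 is never granted.

teal-token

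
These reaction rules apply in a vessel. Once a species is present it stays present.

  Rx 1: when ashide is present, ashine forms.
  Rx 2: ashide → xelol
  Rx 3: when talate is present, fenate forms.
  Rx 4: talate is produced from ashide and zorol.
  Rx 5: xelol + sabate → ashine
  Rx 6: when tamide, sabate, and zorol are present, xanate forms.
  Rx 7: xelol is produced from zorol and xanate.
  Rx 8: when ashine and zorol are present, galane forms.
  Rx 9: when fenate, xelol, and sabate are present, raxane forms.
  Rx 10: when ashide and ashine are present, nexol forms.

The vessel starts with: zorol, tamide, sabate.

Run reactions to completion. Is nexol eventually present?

No

nexol would need ashide and ashine (Rx 10), but ashide never forms.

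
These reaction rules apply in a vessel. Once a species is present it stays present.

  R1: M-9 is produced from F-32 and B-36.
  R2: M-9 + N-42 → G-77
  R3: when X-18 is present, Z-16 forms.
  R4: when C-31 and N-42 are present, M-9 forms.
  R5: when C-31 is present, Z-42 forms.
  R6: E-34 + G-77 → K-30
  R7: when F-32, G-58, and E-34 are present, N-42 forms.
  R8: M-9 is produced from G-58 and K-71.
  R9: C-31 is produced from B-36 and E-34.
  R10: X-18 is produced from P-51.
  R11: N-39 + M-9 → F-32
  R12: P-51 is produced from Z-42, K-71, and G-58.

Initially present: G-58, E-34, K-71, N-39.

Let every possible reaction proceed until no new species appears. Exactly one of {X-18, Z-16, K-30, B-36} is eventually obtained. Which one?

G-58 and K-71 present → M-9 forms (R8).
N-39 and M-9 present → F-32 forms (R11).
F-32, G-58, and E-34 present → N-42 forms (R7).
M-9 and N-42 present → G-77 forms (R2).
E-34 and G-77 present → K-30 forms (R6).
X-18 would need P-51 (R10), but P-51 never forms. Z-16 would need X-18 (R3), but X-18 never forms. No rule produces B-36, and it is not given.

K-30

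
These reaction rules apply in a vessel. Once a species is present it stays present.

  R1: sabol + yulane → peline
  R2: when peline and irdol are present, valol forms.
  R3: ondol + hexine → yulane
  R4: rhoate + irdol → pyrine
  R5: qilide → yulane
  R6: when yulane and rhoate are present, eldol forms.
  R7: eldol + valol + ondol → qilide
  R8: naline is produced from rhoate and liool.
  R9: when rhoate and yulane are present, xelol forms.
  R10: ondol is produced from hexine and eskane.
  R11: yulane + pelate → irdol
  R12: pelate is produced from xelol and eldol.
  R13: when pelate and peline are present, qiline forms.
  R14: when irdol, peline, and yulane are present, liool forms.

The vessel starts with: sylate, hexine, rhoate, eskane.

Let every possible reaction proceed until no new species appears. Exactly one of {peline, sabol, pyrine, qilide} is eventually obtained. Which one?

hexine and eskane present → ondol forms (R10).
ondol and hexine present → yulane forms (R3).
yulane and rhoate present → eldol forms (R6).
rhoate and yulane present → xelol forms (R9).
xelol and eldol present → pelate forms (R12).
yulane and pelate present → irdol forms (R11).
rhoate and irdol present → pyrine forms (R4).
peline would need sabol and yulane (R1), but sabol never forms. No rule produces sabol, and it is not given. qilide would need eldol, valol, and ondol (R7), but valol never forms.

pyrine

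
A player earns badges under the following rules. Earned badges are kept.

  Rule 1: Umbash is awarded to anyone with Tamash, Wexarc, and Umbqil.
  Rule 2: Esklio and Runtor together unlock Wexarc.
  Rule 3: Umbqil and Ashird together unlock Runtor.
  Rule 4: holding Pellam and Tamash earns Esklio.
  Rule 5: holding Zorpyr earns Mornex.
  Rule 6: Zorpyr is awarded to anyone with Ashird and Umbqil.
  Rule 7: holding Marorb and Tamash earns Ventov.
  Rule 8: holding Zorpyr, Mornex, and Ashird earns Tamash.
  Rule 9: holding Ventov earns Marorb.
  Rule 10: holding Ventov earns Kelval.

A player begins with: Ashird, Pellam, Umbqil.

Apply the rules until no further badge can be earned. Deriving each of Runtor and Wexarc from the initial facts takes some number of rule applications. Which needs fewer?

Runtor: With Umbqil and Ashird, Runtor is earned (Rule 3). [1 rule application]
Wexarc: With Umbqil and Ashird, Runtor is earned (Rule 3). With Ashird and Umbqil, Zorpyr is earned (Rule 6). With Zorpyr, Mornex is earned (Rule 5). With Zorpyr, Mornex, and Ashird, Tamash is earned (Rule 8). With Pellam and Tamash, Esklio is earned (Rule 4). With Esklio and Runtor, Wexarc is earned (Rule 2). [6 rule applications]
Runtor needs fewer.

Runtor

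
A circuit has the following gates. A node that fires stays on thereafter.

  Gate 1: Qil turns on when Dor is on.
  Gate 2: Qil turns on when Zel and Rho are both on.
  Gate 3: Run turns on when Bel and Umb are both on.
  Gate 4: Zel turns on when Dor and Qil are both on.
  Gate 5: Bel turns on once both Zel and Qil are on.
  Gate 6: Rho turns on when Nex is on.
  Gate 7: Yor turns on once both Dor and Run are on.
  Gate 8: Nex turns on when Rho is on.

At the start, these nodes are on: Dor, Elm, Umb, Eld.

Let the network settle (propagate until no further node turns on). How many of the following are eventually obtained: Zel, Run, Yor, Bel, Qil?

Dor is on, so Qil turns on (Gate 1).
Dor and Qil are on, so Zel turns on (Gate 4).
Gate 5: Zel and Qil on → Bel on.
Bel and Umb are on, so Run turns on (Gate 3).
Dor and Run are on, so Yor turns on (Gate 7).
Zel: reached.
Run: reached.
Yor: reached.
Bel: reached.
Qil: reached.
All 5 are reached.

5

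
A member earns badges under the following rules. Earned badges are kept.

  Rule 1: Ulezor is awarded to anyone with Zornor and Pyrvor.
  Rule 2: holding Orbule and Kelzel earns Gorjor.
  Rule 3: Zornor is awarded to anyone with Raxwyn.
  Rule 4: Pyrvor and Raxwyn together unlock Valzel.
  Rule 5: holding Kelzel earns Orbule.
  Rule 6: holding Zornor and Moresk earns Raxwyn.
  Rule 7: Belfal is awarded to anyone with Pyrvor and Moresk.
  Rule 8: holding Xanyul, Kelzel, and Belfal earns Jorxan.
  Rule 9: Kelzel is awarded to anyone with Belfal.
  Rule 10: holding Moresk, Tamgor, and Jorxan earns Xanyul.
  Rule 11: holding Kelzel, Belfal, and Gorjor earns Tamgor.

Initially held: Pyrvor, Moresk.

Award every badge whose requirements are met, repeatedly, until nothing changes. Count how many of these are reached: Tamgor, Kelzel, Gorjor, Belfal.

With Pyrvor and Moresk, Belfal is earned (Rule 7).
With Belfal, Kelzel is earned (Rule 9).
With Kelzel, Orbule is earned (Rule 5).
With Orbule and Kelzel, Gorjor is earned (Rule 2).
With Kelzel, Belfal, and Gorjor, Tamgor is earned (Rule 11).
Tamgor: reached.
Kelzel: reached.
Gorjor: reached.
Belfal: reached.
All 4 are reached.

4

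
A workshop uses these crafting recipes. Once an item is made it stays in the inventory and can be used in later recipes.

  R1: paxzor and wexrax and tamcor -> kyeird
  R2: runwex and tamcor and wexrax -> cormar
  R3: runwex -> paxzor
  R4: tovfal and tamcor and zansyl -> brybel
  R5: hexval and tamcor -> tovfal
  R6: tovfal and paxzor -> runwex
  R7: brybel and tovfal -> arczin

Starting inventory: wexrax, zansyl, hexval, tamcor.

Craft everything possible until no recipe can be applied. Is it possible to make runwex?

runwex would need tovfal and paxzor (R6), but paxzor is never obtained.

No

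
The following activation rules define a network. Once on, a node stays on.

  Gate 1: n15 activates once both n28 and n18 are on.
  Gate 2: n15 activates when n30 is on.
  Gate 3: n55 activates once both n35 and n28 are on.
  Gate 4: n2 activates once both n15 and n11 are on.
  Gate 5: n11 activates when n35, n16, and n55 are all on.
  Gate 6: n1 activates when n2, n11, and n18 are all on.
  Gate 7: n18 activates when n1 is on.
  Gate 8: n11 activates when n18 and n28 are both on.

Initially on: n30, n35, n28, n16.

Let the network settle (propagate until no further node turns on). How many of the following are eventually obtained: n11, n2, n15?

3

n30 is on, so n15 activates (Gate 2).
Gate 3: n35 and n28 on → n55 on.
Gate 5: n35, n16, and n55 on → n11 on.
n15 and n11 are on, so n2 activates (Gate 4).
n11: reached.
n2: reached.
n15: reached.
All 3 are reached.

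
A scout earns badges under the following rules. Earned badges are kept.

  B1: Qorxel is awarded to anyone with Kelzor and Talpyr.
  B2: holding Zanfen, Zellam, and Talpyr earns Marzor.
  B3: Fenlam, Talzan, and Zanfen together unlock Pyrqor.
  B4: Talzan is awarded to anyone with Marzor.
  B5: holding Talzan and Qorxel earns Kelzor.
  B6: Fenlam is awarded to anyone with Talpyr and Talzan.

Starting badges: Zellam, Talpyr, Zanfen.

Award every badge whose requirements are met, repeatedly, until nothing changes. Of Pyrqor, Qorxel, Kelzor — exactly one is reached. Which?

Pyrqor

With Zanfen, Zellam, and Talpyr, Marzor is earned (B2).
With Marzor, Talzan is earned (B4).
With Talpyr and Talzan, Fenlam is earned (B6).
With Fenlam, Talzan, and Zanfen, Pyrqor is earned (B3).
Kelzor would need Talzan and Qorxel (B5), but Qorxel is never earned. Qorxel would need Kelzor and Talpyr (B1), but Kelzor is never earned.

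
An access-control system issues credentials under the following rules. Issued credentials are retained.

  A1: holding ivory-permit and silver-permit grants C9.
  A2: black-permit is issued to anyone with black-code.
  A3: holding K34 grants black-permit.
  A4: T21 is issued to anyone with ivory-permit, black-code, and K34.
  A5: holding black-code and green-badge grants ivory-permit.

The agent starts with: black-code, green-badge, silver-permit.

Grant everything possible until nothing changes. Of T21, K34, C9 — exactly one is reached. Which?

C9

Holding black-code and green-badge grants ivory-permit (A5).
Holding ivory-permit and silver-permit grants C9 (A1).
T21 would need ivory-permit, black-code, and K34 (A4), but K34 is never granted. No rule produces K34, and it is not given.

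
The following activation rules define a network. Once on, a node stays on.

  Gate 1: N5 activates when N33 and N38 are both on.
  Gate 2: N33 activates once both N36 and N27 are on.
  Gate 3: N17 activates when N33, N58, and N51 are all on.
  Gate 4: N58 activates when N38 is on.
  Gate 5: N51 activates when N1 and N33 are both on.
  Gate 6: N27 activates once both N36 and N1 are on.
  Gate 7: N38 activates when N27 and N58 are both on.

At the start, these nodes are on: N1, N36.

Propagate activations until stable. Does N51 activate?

N36 and N1 are on, so N27 activates (Gate 6).
Gate 2: N36 and N27 on → N33 on.
Gate 5: N1 and N33 on → N51 on.

Yes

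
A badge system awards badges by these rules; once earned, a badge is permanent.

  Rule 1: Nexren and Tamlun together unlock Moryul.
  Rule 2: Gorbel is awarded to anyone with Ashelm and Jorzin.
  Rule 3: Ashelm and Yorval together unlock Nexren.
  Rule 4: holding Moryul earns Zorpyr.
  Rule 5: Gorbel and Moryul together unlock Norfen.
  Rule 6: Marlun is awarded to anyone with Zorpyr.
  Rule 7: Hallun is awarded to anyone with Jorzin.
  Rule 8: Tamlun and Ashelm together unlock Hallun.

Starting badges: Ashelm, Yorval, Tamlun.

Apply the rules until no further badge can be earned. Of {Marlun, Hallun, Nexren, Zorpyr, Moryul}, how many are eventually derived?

5

With Tamlun and Ashelm, Hallun is earned (Rule 8).
With Ashelm and Yorval, Nexren is earned (Rule 3).
With Nexren and Tamlun, Moryul is earned (Rule 1).
With Moryul, Zorpyr is earned (Rule 4).
With Zorpyr, Marlun is earned (Rule 6).
Marlun: reached.
Hallun: reached.
Nexren: reached.
Zorpyr: reached.
Moryul: reached.
All 5 are reached.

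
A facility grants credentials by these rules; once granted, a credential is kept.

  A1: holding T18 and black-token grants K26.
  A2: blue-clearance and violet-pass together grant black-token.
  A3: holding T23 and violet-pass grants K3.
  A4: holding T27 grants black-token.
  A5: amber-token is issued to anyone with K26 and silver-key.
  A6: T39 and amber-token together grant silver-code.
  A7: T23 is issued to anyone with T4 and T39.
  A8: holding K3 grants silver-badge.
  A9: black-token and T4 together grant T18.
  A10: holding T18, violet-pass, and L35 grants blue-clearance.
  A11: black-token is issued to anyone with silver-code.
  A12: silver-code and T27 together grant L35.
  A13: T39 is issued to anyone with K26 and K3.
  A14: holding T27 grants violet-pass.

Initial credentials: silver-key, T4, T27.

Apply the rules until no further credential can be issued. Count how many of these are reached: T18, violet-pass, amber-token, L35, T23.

Holding T27 grants violet-pass (A14).
Holding T27 grants black-token (A4).
Holding black-token and T4 grants T18 (A9).
Holding T18 and black-token grants K26 (A1).
Holding K26 and silver-key grants amber-token (A5).
T18: reached.
violet-pass: reached.
amber-token: reached.
L35 would need silver-code and T27 (A12), but silver-code is never granted.
T23 would need T4 and T39 (A7), but T39 is never granted.
Reached: T18, violet-pass, and amber-token — 3 of the 5.

3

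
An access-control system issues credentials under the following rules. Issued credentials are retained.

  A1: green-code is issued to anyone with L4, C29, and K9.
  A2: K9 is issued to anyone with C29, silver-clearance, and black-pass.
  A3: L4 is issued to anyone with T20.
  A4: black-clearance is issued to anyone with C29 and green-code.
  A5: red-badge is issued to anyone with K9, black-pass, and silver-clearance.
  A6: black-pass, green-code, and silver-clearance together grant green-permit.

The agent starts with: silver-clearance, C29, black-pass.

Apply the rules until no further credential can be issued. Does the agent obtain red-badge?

Yes

Holding C29, silver-clearance, and black-pass grants K9 (A2).
Holding K9, black-pass, and silver-clearance grants red-badge (A5).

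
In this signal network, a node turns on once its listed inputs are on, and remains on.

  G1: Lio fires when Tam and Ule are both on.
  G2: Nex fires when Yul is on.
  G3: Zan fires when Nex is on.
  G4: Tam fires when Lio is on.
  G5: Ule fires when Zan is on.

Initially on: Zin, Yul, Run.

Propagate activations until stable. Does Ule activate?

Yul is on, so Nex fires (G2).
G3: Nex on → Zan on.
Zan is on, so Ule fires (G5).

Yes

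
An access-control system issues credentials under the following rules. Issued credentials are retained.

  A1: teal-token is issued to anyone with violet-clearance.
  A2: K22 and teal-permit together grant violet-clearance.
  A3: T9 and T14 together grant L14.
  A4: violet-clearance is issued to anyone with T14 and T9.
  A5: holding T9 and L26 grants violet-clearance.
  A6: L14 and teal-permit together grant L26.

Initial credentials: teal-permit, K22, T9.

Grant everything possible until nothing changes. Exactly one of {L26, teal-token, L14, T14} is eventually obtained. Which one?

Holding K22 and teal-permit grants violet-clearance (A2).
Holding violet-clearance grants teal-token (A1).
L26 would need L14 and teal-permit (A6), but L14 is never granted. No rule produces T14, and it is not given. L14 would need T9 and T14 (A3), but T14 is never granted.

teal-token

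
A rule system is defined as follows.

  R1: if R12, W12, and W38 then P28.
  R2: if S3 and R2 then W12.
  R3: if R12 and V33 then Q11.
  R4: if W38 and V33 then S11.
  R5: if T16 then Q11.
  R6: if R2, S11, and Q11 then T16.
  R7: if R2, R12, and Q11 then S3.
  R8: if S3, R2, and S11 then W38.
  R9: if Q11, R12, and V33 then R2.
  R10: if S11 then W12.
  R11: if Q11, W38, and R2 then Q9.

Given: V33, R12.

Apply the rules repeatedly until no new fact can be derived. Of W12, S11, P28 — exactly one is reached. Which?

W12

R12 and V33 hold, so Q11 follows (R3).
From Q11, R12, and V33, R9 gives R2.
From R2, R12, and Q11, R7 gives S3.
S3 and R2 hold, so W12 follows (R2).
P28 would need R12, W12, and W38 (R1), but W38 is never established. S11 would need W38 and V33 (R4), but W38 is never established.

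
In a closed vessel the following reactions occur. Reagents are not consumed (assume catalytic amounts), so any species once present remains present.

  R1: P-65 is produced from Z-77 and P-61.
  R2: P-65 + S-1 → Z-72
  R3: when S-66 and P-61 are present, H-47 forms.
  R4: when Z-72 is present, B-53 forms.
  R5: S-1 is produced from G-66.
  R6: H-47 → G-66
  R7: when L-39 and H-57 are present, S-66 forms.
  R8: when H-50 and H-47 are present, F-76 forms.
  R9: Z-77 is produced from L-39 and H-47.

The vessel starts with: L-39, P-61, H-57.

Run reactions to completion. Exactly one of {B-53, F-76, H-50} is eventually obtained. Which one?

B-53

L-39 and H-57 present → S-66 forms (R7).
S-66 and P-61 present → H-47 forms (R3).
L-39 and H-47 present → Z-77 forms (R9).
H-47 present → G-66 forms (R6).
G-66 present → S-1 forms (R5).
Z-77 and P-61 present → P-65 forms (R1).
P-65 and S-1 present → Z-72 forms (R2).
Z-72 present → B-53 forms (R4).
No rule produces H-50, and it is not given. F-76 would need H-50 and H-47 (R8), but H-50 never forms.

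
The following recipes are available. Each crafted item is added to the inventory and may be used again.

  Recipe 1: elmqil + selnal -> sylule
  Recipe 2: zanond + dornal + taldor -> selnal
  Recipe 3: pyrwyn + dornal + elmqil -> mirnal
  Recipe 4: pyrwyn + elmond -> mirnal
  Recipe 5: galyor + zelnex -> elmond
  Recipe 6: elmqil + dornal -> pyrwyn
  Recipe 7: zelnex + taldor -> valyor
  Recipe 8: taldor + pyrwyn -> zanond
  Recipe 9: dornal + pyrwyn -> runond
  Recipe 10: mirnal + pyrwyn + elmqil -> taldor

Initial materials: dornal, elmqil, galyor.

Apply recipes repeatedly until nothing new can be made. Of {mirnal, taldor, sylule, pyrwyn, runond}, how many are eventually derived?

5

Using Recipe 6, elmqil and dornal make pyrwyn.
Using Recipe 3, pyrwyn, dornal, and elmqil make mirnal.
Using Recipe 9, dornal and pyrwyn make runond.
Using Recipe 10, mirnal, pyrwyn, and elmqil make taldor.
Using Recipe 8, taldor and pyrwyn make zanond.
zanond + dornal + taldor -> selnal (Recipe 2).
elmqil + selnal -> sylule (Recipe 1).
mirnal: reached.
taldor: reached.
sylule: reached.
pyrwyn: reached.
runond: reached.
All 5 are reached.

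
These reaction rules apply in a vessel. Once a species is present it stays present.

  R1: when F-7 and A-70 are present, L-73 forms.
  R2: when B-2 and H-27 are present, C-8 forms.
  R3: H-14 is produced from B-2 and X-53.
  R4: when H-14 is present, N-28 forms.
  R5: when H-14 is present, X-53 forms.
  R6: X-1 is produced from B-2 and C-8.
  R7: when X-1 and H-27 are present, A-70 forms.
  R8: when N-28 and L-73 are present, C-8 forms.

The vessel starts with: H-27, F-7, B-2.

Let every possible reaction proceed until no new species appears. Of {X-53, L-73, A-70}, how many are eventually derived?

2

B-2 and H-27 present → C-8 forms (R2).
B-2 and C-8 present → X-1 forms (R6).
X-1 and H-27 present → A-70 forms (R7).
F-7 and A-70 present → L-73 forms (R1).
X-53 would need H-14 (R5), but H-14 never forms.
L-73: reached.
A-70: reached.
Reached: L-73 and A-70 — 2 of the 3.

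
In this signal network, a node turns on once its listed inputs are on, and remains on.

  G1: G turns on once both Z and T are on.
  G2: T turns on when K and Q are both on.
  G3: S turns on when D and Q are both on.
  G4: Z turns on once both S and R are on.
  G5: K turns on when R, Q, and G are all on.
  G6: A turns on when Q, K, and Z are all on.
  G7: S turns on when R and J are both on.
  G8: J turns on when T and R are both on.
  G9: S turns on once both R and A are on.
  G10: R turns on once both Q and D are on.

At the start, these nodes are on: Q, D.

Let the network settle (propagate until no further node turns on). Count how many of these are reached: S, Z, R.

3

G3: D and Q on → S on.
G10: Q and D on → R on.
G4: S and R on → Z on.
S: reached.
Z: reached.
R: reached.
All 3 are reached.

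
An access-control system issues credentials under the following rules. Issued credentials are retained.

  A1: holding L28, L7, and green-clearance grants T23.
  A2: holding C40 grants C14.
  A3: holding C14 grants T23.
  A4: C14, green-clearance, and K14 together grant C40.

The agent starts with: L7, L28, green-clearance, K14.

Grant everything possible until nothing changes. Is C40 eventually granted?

No

C40 would need C14, green-clearance, and K14 (A4), but C14 is never granted.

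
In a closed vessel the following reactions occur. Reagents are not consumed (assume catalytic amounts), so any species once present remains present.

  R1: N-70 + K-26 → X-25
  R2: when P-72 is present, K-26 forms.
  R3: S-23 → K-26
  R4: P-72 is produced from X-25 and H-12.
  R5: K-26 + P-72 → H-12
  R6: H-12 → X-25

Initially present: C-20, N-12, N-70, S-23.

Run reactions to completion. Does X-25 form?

Yes

S-23 present → K-26 forms (R3).
N-70 and K-26 present → X-25 forms (R1).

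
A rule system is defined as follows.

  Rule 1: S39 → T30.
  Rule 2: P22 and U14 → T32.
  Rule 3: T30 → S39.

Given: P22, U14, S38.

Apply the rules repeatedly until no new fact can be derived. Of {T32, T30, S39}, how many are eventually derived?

1

P22 and U14 hold, so T32 follows (Rule 2).
T32: reached.
T30 would need S39 (Rule 1), but S39 is never established.
S39 would need T30 (Rule 3), but T30 is never established.
Reached: T32 — 1 of the 3.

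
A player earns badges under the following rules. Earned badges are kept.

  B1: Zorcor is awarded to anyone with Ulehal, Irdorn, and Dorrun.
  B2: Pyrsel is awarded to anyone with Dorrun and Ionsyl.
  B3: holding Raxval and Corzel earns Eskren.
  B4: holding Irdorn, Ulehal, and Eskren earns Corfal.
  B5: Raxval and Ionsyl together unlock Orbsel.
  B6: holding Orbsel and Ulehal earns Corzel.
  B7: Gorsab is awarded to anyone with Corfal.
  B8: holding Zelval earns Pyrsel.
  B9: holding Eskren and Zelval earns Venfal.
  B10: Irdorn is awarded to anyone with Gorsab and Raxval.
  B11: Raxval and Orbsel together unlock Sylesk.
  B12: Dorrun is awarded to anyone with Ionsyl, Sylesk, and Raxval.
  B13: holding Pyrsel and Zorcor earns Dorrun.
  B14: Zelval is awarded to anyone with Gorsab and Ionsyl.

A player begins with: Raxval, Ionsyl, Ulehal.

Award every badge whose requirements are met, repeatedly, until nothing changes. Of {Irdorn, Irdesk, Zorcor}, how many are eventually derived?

0

Irdorn would need Gorsab and Raxval (B10), but Gorsab is never earned.
No rule produces Irdesk, and it is not given.
Zorcor would need Ulehal, Irdorn, and Dorrun (B1), but Irdorn is never earned.
None of the 3 are reached.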